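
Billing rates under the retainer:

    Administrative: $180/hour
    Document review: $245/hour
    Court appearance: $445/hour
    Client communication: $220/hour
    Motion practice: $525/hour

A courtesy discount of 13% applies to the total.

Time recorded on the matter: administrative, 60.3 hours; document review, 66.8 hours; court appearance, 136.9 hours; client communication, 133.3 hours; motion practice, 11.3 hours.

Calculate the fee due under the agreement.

$107,357.13

Administrative: 60.3 × $180 = $10,854.00
Document review: 66.8 × $245 = $16,366.00
Court appearance: 136.9 × $445 = $60,920.50
Client communication: 133.3 × $220 = $29,326.00
Motion practice: 11.3 × $525 = $5,932.50
Subtotal: $123,399.00
Less 13% discount: −$16,041.87
Total: $123,399.00 − $16,041.87 = $107,357.13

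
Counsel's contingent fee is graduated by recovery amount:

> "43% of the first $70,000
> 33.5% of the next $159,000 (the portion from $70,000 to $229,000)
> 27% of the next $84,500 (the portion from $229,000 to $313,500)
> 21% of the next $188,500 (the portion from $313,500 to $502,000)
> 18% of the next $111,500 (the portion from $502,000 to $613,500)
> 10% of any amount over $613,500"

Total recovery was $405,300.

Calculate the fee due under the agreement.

First $70,000 at 43% = $30,100.00
Next $159,000 at 33.5% = $53,265.00
Next $84,500 at 27% = $22,815.00
Remaining $91,800 at 21% = $19,278.00
Fee: $30,100.00 + $53,265.00 + $22,815.00 + $19,278.00 = $125,458.00

$125,458.00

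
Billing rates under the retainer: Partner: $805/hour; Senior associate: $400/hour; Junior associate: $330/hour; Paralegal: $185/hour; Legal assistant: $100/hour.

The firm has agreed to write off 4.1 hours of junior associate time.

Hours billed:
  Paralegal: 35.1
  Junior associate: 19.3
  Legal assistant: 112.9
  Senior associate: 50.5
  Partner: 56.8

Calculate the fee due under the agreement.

$88,723.50

Partner: 56.8 × $805 = $45,724.00
Senior associate: 50.5 × $400 = $20,200.00
Junior associate: 19.3 × $330 = $6,369.00
Paralegal: 35.1 × $185 = $6,493.50
Legal assistant: 112.9 × $100 = $11,290.00
Subtotal: $90,076.50
Write-off: 4.1 × $330 = $1,353.00
Total: $90,076.50 − $1,353.00 = $88,723.50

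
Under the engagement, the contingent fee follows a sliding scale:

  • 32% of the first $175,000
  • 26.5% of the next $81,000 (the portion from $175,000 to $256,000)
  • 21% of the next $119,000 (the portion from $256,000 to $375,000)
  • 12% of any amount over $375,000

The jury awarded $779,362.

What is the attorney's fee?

First $175,000 at 32% = $56,000.00
Next $81,000 at 26.5% = $21,465.00
Next $119,000 at 21% = $24,990.00
Remaining $404,362 at 12% = $48,523.44
Fee: $56,000.00 + $21,465.00 + $24,990.00 + $48,523.44 = $150,978.44

$150,978.44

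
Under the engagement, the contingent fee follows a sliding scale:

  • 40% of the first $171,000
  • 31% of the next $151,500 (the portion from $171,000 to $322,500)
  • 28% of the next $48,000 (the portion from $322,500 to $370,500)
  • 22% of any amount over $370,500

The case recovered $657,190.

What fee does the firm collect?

$191,876.80

First $171,000 at 40% = $68,400.00
Next $151,500 at 31% = $46,965.00
Next $48,000 at 28% = $13,440.00
Remaining $286,690 at 22% = $63,071.80
Fee: $68,400.00 + $46,965.00 + $13,440.00 + $63,071.80 = $191,876.80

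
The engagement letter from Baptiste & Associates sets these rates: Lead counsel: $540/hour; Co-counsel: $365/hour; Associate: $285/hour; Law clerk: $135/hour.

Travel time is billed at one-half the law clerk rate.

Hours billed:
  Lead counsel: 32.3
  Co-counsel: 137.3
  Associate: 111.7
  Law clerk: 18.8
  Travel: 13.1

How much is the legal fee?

Lead counsel: 32.3 × $540 = $17,442.00
Co-counsel: 137.3 × $365 = $50,114.50
Associate: 111.7 × $285 = $31,834.50
Law clerk: 18.8 × $135 = $2,538.00
Subtotal: $17,442.00 + $50,114.50 + $31,834.50 + $2,538.00 = $101,929.00
Travel: 13.1 × ($135 ÷ 2) = 13.1 × $67.50 = $884.25
Total: $101,929.00 + $884.25 = $102,813.25

$102,813.25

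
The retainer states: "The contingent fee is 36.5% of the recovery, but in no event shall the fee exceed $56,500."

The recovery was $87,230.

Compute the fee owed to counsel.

36.5% of $87,230 = $31,838.95
That is under the $56,500 cap.

$31,838.95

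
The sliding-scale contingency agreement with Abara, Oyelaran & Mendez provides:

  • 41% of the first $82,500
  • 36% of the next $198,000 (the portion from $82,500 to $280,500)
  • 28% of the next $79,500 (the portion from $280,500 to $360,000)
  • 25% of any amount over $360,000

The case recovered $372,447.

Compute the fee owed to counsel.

First $82,500 at 41% = $33,825.00
Next $198,000 at 36% = $71,280.00
Next $79,500 at 28% = $22,260.00
Remaining $12,447 at 25% = $3,111.75
Fee: $33,825.00 + $71,280.00 + $22,260.00 + $3,111.75 = $130,476.75

$130,476.75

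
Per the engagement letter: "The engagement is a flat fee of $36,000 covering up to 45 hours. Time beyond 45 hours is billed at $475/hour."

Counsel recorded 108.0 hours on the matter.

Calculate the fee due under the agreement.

$65,925.00

Flat fee: $36,000.00
Excess hours: 108.0 − 45 = 63.0
Overrun: 63.0 × $475 = $29,925.00
Total: $36,000.00 + $29,925.00 = $65,925.00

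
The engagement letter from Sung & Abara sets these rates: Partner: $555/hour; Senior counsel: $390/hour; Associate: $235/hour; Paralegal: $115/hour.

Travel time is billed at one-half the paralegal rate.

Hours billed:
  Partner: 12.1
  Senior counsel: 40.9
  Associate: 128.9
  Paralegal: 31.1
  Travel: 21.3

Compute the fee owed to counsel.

$57,759.25

Partner: 12.1 × $555 = $6,715.50
Senior counsel: 40.9 × $390 = $15,951.00
Associate: 128.9 × $235 = $30,291.50
Paralegal: 31.1 × $115 = $3,576.50
Subtotal: $6,715.50 + $15,951.00 + $30,291.50 + $3,576.50 = $56,534.50
Travel: 21.3 × ($115 ÷ 2) = 21.3 × $57.50 = $1,224.75
Total: $56,534.50 + $1,224.75 = $57,759.25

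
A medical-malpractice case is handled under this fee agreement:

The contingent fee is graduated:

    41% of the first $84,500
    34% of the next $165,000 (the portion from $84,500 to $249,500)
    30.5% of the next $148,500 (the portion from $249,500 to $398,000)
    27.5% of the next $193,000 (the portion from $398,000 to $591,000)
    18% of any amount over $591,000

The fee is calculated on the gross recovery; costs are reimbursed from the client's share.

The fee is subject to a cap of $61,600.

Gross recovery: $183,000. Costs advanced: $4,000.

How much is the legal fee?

$61,600.00

Fee base is the gross recovery, $183,000; costs are reimbursed separately.
First $84,500 at 41% = $34,645.00
Remaining $98,500 at 34% = $33,490.00
Fee: $34,645.00 + $33,490.00 = $68,135.00
$68,135.00 exceeds the $61,600 cap, so the fee is capped at $61,600.00.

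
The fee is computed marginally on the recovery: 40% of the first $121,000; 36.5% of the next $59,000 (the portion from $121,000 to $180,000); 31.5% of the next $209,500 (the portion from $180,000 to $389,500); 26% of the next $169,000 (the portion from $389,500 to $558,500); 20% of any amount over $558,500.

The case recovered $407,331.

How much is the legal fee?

First $121,000 at 40% = $48,400.00
Next $59,000 at 36.5% = $21,535.00
Next $209,500 at 31.5% = $65,992.50
Remaining $17,831 at 26% = $4,636.06
Fee: $48,400.00 + $21,535.00 + $65,992.50 + $4,636.06 = $140,563.56

$140,563.56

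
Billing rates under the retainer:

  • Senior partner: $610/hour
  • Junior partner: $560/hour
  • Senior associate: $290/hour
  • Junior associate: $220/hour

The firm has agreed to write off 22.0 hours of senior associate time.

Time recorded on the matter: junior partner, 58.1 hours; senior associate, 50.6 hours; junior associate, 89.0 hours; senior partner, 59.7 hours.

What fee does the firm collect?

Senior partner: 59.7 × $610 = $36,417.00
Junior partner: 58.1 × $560 = $32,536.00
Senior associate: 50.6 × $290 = $14,674.00
Junior associate: 89.0 × $220 = $19,580.00
Subtotal: $103,207.00
Write-off: 22.0 × $290 = $6,380.00
Total: $103,207.00 − $6,380.00 = $96,827.00

$96,827.00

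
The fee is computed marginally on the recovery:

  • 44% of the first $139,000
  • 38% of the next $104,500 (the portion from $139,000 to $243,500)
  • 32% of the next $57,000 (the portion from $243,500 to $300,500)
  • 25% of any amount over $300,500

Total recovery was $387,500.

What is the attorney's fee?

$140,860.00

First $139,000 at 44% = $61,160.00
Next $104,500 at 38% = $39,710.00
Next $57,000 at 32% = $18,240.00
Remaining $87,000 at 25% = $21,750.00
Fee: $61,160.00 + $39,710.00 + $18,240.00 + $21,750.00 = $140,860.00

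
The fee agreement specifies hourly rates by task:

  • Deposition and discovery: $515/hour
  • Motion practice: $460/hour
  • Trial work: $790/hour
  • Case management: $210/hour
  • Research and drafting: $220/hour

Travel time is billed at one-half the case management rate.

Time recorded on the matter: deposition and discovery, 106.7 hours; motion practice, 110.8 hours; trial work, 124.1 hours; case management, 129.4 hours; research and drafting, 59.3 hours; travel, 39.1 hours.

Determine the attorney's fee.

$248,283.00

Deposition and discovery: 106.7 × $515 = $54,950.50
Motion practice: 110.8 × $460 = $50,968.00
Trial work: 124.1 × $790 = $98,039.00
Case management: 129.4 × $210 = $27,174.00
Research and drafting: 59.3 × $220 = $13,046.00
Subtotal: $54,950.50 + $50,968.00 + $98,039.00 + $27,174.00 + $13,046.00 = $244,177.50
Travel: 39.1 × ($210 ÷ 2) = 39.1 × $105.00 = $4,105.50
Total: $244,177.50 + $4,105.50 = $248,283.00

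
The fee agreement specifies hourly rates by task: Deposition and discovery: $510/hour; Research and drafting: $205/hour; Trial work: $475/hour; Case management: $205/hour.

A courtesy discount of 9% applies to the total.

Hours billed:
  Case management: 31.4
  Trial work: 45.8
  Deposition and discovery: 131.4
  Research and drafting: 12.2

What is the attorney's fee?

Deposition and discovery: 131.4 × $510 = $67,014.00
Research and drafting: 12.2 × $205 = $2,501.00
Trial work: 45.8 × $475 = $21,755.00
Case management: 31.4 × $205 = $6,437.00
Subtotal: $97,707.00
Less 9% discount: −$8,793.63
Total: $97,707.00 − $8,793.63 = $88,913.37

$88,913.37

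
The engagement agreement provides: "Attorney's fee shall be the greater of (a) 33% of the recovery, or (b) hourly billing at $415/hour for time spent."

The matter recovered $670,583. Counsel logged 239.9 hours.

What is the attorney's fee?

$221,292.39

(a) 33% of $670,583 = $221,292.39
(b) 239.9 × $415 = $99,558.50
The greater is (a): $221,292.39.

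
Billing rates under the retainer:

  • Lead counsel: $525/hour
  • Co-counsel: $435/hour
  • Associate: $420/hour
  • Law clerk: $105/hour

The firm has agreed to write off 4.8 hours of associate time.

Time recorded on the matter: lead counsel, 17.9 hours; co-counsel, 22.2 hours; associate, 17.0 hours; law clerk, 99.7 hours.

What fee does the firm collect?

$34,647.00

Lead counsel: 17.9 × $525 = $9,397.50
Co-counsel: 22.2 × $435 = $9,657.00
Associate: 17.0 × $420 = $7,140.00
Law clerk: 99.7 × $105 = $10,468.50
Subtotal: $36,663.00
Write-off: 4.8 × $420 = $2,016.00
Total: $36,663.00 − $2,016.00 = $34,647.00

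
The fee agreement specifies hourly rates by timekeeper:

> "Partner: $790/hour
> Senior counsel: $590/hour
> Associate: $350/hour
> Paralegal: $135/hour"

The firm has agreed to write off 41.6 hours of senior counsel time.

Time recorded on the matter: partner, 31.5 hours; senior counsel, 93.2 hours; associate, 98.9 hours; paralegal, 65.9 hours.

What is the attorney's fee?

Partner: 31.5 × $790 = $24,885.00
Senior counsel: 93.2 × $590 = $54,988.00
Associate: 98.9 × $350 = $34,615.00
Paralegal: 65.9 × $135 = $8,896.50
Subtotal: $123,384.50
Write-off: 41.6 × $590 = $24,544.00
Total: $123,384.50 − $24,544.00 = $98,840.50

$98,840.50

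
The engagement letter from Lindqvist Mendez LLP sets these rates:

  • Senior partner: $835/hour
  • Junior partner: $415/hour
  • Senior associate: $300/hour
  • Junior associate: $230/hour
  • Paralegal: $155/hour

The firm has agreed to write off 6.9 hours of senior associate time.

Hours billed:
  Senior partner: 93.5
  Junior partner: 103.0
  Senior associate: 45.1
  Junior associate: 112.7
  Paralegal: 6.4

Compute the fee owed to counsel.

$159,190.50

Senior partner: 93.5 × $835 = $78,072.50
Junior partner: 103.0 × $415 = $42,745.00
Senior associate: 45.1 × $300 = $13,530.00
Junior associate: 112.7 × $230 = $25,921.00
Paralegal: 6.4 × $155 = $992.00
Subtotal: $161,260.50
Write-off: 6.9 × $300 = $2,070.00
Total: $161,260.50 − $2,070.00 = $159,190.50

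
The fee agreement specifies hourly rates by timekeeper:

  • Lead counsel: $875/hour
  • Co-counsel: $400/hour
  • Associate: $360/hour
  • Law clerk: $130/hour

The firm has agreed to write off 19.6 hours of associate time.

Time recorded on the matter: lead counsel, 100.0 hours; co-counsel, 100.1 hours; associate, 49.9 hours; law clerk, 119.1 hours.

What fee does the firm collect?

$153,931.00

Lead counsel: 100.0 × $875 = $87,500.00
Co-counsel: 100.1 × $400 = $40,040.00
Associate: 49.9 × $360 = $17,964.00
Law clerk: 119.1 × $130 = $15,483.00
Subtotal: $160,987.00
Write-off: 19.6 × $360 = $7,056.00
Total: $160,987.00 − $7,056.00 = $153,931.00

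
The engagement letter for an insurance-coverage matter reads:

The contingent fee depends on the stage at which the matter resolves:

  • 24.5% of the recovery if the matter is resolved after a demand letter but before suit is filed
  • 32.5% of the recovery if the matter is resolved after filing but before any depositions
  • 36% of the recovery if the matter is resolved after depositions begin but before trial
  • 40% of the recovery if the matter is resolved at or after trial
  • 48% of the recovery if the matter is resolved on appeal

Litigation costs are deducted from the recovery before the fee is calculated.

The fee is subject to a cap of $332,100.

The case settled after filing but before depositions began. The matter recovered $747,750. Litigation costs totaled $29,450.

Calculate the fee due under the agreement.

Fee base (net of costs): $747,750 − $29,450 = $718,300
The matter settled after filing but before depositions began, so the 32.5% rate applies.
$718,300 × 32.5% = $233,447.50
$233,447.50 is under the $332,100 cap.

$233,447.50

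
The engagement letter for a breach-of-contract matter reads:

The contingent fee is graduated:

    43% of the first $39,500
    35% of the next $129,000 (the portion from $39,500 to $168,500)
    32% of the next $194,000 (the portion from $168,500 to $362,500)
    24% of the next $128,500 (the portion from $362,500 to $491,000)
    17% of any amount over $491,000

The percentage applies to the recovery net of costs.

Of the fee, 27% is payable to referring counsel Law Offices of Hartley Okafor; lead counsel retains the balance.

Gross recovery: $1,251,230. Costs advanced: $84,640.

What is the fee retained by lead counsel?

Fee base (net of costs): $1,251,230 − $84,640 = $1,166,590
First $39,500 at 43% = $16,985.00
Next $129,000 at 35% = $45,150.00
Next $194,000 at 32% = $62,080.00
Next $128,500 at 24% = $30,840.00
Remaining $675,590 at 17% = $114,850.30
Fee: $16,985.00 + $45,150.00 + $62,080.00 + $30,840.00 + $114,850.30 = $269,905.30
Referral share: 27% of $269,905.30 = $72,874.43; lead counsel retains $269,905.30 − $72,874.43 = $197,030.87.

$197,030.87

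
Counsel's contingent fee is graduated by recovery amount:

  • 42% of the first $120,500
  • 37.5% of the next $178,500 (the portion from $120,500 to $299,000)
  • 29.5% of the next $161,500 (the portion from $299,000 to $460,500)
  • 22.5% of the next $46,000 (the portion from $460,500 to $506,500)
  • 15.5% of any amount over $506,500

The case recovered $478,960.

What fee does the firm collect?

First $120,500 at 42% = $50,610.00
Next $178,500 at 37.5% = $66,937.50
Next $161,500 at 29.5% = $47,642.50
Remaining $18,460 at 22.5% = $4,153.50
Fee: $50,610.00 + $66,937.50 + $47,642.50 + $4,153.50 = $169,343.50

$169,343.50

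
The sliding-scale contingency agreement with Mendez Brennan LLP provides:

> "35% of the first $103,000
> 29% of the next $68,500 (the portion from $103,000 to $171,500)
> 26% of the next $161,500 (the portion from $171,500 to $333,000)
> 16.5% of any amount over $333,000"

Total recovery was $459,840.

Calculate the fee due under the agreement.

First $103,000 at 35% = $36,050.00
Next $68,500 at 29% = $19,865.00
Next $161,500 at 26% = $41,990.00
Remaining $126,840 at 16.5% = $20,928.60
Fee: $36,050.00 + $19,865.00 + $41,990.00 + $20,928.60 = $118,833.60

$118,833.60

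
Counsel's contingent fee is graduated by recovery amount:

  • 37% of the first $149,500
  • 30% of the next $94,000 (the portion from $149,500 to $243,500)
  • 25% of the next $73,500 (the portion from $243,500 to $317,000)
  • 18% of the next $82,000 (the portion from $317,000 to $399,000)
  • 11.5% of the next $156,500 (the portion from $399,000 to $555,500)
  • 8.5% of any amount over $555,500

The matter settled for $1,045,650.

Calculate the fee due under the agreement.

$176,310.25

First $149,500 at 37% = $55,315.00
Next $94,000 at 30% = $28,200.00
Next $73,500 at 25% = $18,375.00
Next $82,000 at 18% = $14,760.00
Next $156,500 at 11.5% = $17,997.50
Remaining $490,150 at 8.5% = $41,662.75
Fee: $55,315.00 + $28,200.00 + $18,375.00 + $14,760.00 + $17,997.50 + $41,662.75 = $176,310.25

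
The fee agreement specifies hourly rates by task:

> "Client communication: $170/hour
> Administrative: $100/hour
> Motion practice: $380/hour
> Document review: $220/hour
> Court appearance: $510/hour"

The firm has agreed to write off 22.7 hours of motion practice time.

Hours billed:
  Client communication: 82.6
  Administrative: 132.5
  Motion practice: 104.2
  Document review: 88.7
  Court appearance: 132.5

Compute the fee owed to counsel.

$145,351.00

Client communication: 82.6 × $170 = $14,042.00
Administrative: 132.5 × $100 = $13,250.00
Motion practice: 104.2 × $380 = $39,596.00
Document review: 88.7 × $220 = $19,514.00
Court appearance: 132.5 × $510 = $67,575.00
Subtotal: $153,977.00
Write-off: 22.7 × $380 = $8,626.00
Total: $153,977.00 − $8,626.00 = $145,351.00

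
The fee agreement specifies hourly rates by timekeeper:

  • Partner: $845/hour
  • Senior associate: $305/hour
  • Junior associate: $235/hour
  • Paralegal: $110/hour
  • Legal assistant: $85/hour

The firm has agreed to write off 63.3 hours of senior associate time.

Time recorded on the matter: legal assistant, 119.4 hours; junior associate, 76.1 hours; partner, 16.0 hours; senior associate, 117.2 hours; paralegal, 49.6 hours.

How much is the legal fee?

Partner: 16.0 × $845 = $13,520.00
Senior associate: 117.2 × $305 = $35,746.00
Junior associate: 76.1 × $235 = $17,883.50
Paralegal: 49.6 × $110 = $5,456.00
Legal assistant: 119.4 × $85 = $10,149.00
Subtotal: $82,754.50
Write-off: 63.3 × $305 = $19,306.50
Total: $82,754.50 − $19,306.50 = $63,448.00

$63,448.00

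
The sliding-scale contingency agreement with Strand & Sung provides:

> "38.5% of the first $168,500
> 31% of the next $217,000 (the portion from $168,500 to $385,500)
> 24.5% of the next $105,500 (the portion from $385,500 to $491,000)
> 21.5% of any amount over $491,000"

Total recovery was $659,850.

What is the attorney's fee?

$194,292.75

First $168,500 at 38.5% = $64,872.50
Next $217,000 at 31% = $67,270.00
Next $105,500 at 24.5% = $25,847.50
Remaining $168,850 at 21.5% = $36,302.75
Fee: $64,872.50 + $67,270.00 + $25,847.50 + $36,302.75 = $194,292.75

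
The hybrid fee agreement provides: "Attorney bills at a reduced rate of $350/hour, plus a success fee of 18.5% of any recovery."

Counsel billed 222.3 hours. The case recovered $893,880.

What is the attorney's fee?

Hourly: 222.3 × $350 = $77,805.00
Success fee: 18.5% of $893,880 = $165,367.80
Total: $77,805.00 + $165,367.80 = $243,172.80

$243,172.80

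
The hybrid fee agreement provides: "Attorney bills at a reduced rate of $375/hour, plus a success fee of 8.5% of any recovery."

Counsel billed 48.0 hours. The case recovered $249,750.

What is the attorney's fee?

$39,228.75

Hourly: 48.0 × $375 = $18,000.00
Success fee: 8.5% of $249,750 = $21,228.75
Total: $18,000.00 + $21,228.75 = $39,228.75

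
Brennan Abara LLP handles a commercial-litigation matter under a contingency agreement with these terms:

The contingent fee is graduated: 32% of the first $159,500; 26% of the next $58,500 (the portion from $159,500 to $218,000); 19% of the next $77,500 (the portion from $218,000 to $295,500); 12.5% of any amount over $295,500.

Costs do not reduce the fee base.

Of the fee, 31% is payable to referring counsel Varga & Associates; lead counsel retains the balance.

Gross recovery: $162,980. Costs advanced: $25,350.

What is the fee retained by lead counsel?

$35,841.91

Fee base is the gross recovery, $162,980; costs are reimbursed separately.
First $159,500 at 32% = $51,040.00
Remaining $3,480 at 26% = $904.80
Fee: $51,040.00 + $904.80 = $51,944.80
Referral share: 31% of $51,944.80 = $16,102.89; lead counsel retains $51,944.80 − $16,102.89 = $35,841.91.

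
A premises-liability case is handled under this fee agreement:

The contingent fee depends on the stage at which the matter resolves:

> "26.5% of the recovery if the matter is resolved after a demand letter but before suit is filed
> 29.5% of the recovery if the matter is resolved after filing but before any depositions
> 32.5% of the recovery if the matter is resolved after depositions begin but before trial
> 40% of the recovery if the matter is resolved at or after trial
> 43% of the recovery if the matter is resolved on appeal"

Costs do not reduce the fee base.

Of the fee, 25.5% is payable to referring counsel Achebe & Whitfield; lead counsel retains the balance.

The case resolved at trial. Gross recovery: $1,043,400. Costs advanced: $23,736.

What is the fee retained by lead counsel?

$310,933.20

Fee base is the gross recovery, $1,043,400; costs are reimbursed separately.
The matter resolved at trial, so the 40% rate applies.
$1,043,400 × 40% = $417,360.00
Referral share: 25.5% of $417,360.00 = $106,426.80; lead counsel retains $417,360.00 − $106,426.80 = $310,933.20.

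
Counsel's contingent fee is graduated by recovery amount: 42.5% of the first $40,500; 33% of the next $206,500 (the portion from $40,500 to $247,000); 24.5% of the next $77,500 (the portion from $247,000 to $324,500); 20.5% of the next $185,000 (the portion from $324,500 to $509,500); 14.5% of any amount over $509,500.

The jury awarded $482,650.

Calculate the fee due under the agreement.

$136,765.75

First $40,500 at 42.5% = $17,212.50
Next $206,500 at 33% = $68,145.00
Next $77,500 at 24.5% = $18,987.50
Remaining $158,150 at 20.5% = $32,420.75
Fee: $17,212.50 + $68,145.00 + $18,987.50 + $32,420.75 = $136,765.75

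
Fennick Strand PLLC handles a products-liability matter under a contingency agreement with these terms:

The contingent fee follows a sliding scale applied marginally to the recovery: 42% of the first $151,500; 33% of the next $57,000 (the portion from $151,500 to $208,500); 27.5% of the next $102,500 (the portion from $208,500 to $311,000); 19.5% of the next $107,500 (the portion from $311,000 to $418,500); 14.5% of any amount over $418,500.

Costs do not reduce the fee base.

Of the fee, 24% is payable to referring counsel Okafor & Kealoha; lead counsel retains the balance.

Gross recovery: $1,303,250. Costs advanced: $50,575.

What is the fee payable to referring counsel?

$62,370.90

Fee base is the gross recovery, $1,303,250; costs are reimbursed separately.
First $151,500 at 42% = $63,630.00
Next $57,000 at 33% = $18,810.00
Next $102,500 at 27.5% = $28,187.50
Next $107,500 at 19.5% = $20,962.50
Remaining $884,750 at 14.5% = $128,288.75
Fee: $63,630.00 + $18,810.00 + $28,187.50 + $20,962.50 + $128,288.75 = $259,878.75
Referral share: 24% of $259,878.75 = $62,370.90; lead counsel retains $259,878.75 − $62,370.90 = $197,507.85.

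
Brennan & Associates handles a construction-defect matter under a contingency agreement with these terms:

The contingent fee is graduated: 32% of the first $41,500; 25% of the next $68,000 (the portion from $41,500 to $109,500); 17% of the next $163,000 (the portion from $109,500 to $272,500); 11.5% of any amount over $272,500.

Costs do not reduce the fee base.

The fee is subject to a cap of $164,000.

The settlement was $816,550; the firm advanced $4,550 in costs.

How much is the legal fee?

Fee base is the gross recovery, $816,550; costs are reimbursed separately.
First $41,500 at 32% = $13,280.00
Next $68,000 at 25% = $17,000.00
Next $163,000 at 17% = $27,710.00
Remaining $544,050 at 11.5% = $62,565.75
Fee: $13,280.00 + $17,000.00 + $27,710.00 + $62,565.75 = $120,555.75
$120,555.75 is under the $164,000 cap.

$120,555.75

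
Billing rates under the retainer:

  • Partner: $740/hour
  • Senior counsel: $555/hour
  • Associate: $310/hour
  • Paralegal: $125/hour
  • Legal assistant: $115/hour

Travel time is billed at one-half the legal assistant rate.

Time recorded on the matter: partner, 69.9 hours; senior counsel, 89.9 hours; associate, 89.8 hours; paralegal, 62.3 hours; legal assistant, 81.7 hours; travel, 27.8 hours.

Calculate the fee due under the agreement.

$148,240.00

Partner: 69.9 × $740 = $51,726.00
Senior counsel: 89.9 × $555 = $49,894.50
Associate: 89.8 × $310 = $27,838.00
Paralegal: 62.3 × $125 = $7,787.50
Legal assistant: 81.7 × $115 = $9,395.50
Subtotal: $51,726.00 + $49,894.50 + $27,838.00 + $7,787.50 + $9,395.50 = $146,641.50
Travel: 27.8 × ($115 ÷ 2) = 27.8 × $57.50 = $1,598.50
Total: $146,641.50 + $1,598.50 = $148,240.00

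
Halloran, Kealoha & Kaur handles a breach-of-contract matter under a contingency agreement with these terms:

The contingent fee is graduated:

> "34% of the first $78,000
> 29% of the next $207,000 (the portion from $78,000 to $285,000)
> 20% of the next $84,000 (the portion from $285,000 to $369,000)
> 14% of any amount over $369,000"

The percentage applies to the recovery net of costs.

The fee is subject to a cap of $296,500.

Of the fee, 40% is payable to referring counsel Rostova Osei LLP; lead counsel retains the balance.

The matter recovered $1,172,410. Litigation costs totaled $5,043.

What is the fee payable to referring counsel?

Fee base (net of costs): $1,172,410 − $5,043 = $1,167,367
First $78,000 at 34% = $26,520.00
Next $207,000 at 29% = $60,030.00
Next $84,000 at 20% = $16,800.00
Remaining $798,367 at 14% = $111,771.38
Fee: $26,520.00 + $60,030.00 + $16,800.00 + $111,771.38 = $215,121.38
$215,121.38 is under the $296,500 cap.
Referral share: 40% of $215,121.38 = $86,048.55; lead counsel retains $215,121.38 − $86,048.55 = $129,072.83.

$86,048.55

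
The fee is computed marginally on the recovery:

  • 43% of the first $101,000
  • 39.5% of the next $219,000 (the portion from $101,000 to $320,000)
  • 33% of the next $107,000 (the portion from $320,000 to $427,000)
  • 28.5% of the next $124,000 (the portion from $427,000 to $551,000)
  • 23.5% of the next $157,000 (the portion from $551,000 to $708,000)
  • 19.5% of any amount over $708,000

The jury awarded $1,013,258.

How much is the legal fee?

$297,005.31

First $101,000 at 43% = $43,430.00
Next $219,000 at 39.5% = $86,505.00
Next $107,000 at 33% = $35,310.00
Next $124,000 at 28.5% = $35,340.00
Next $157,000 at 23.5% = $36,895.00
Remaining $305,258 at 19.5% = $59,525.31
Fee: $43,430.00 + $86,505.00 + $35,310.00 + $35,340.00 + $36,895.00 + $59,525.31 = $297,005.31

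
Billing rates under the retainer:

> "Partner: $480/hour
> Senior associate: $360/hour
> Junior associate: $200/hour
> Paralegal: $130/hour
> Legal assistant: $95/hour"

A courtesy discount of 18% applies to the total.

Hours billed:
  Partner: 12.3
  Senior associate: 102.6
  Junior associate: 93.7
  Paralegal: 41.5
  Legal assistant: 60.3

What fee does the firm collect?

$59,616.87

Partner: 12.3 × $480 = $5,904.00
Senior associate: 102.6 × $360 = $36,936.00
Junior associate: 93.7 × $200 = $18,740.00
Paralegal: 41.5 × $130 = $5,395.00
Legal assistant: 60.3 × $95 = $5,728.50
Subtotal: $72,703.50
Less 18% discount: −$13,086.63
Total: $72,703.50 − $13,086.63 = $59,616.87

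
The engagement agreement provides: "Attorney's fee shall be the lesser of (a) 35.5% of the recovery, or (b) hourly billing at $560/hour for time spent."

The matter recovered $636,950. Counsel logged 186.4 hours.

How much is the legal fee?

(a) 35.5% of $636,950 = $226,117.25
(b) 186.4 × $560 = $104,384.00
The lesser is (b): $104,384.00.

$104,384.00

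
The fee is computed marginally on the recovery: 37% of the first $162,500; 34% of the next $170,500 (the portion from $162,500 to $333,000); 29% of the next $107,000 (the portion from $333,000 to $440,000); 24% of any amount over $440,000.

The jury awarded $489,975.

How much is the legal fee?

$161,119.00

First $162,500 at 37% = $60,125.00
Next $170,500 at 34% = $57,970.00
Next $107,000 at 29% = $31,030.00
Remaining $49,975 at 24% = $11,994.00
Fee: $60,125.00 + $57,970.00 + $31,030.00 + $11,994.00 = $161,119.00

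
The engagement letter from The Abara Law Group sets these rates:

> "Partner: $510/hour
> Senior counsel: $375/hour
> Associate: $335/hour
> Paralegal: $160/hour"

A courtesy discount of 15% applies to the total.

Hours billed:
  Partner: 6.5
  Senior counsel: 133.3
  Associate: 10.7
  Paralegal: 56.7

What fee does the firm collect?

Partner: 6.5 × $510 = $3,315.00
Senior counsel: 133.3 × $375 = $49,987.50
Associate: 10.7 × $335 = $3,584.50
Paralegal: 56.7 × $160 = $9,072.00
Subtotal: $65,959.00
Less 15% discount: −$9,893.85
Total: $65,959.00 − $9,893.85 = $56,065.15

$56,065.15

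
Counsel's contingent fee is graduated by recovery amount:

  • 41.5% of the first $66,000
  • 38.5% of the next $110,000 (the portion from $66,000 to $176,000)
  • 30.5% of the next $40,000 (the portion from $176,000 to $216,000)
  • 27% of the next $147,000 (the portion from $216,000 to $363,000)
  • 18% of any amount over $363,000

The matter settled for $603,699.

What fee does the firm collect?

$164,955.82

First $66,000 at 41.5% = $27,390.00
Next $110,000 at 38.5% = $42,350.00
Next $40,000 at 30.5% = $12,200.00
Next $147,000 at 27% = $39,690.00
Remaining $240,699 at 18% = $43,325.82
Fee: $27,390.00 + $42,350.00 + $12,200.00 + $39,690.00 + $43,325.82 = $164,955.82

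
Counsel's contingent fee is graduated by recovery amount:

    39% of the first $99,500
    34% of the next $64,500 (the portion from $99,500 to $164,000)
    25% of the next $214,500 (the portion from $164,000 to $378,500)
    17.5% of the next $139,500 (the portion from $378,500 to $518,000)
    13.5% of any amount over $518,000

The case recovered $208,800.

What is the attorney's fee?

First $99,500 at 39% = $38,805.00
Next $64,500 at 34% = $21,930.00
Remaining $44,800 at 25% = $11,200.00
Fee: $38,805.00 + $21,930.00 + $11,200.00 = $71,935.00

$71,935.00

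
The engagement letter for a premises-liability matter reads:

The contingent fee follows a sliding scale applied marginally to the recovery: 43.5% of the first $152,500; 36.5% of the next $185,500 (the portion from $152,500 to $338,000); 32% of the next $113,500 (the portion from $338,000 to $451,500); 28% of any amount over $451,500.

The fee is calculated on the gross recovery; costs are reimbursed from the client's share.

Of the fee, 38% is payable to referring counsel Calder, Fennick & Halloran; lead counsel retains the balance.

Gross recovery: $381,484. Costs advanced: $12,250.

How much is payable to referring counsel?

$56,224.75

Fee base is the gross recovery, $381,484; costs are reimbursed separately.
First $152,500 at 43.5% = $66,337.50
Next $185,500 at 36.5% = $67,707.50
Remaining $43,484 at 32% = $13,914.88
Fee: $66,337.50 + $67,707.50 + $13,914.88 = $147,959.88
Referral share: 38% of $147,959.88 = $56,224.75; lead counsel retains $147,959.88 − $56,224.75 = $91,735.13.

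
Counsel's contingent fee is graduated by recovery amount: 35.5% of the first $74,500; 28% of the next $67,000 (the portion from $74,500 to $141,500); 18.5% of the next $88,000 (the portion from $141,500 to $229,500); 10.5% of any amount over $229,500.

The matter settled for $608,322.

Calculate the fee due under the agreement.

First $74,500 at 35.5% = $26,447.50
Next $67,000 at 28% = $18,760.00
Next $88,000 at 18.5% = $16,280.00
Remaining $378,822 at 10.5% = $39,776.31
Fee: $26,447.50 + $18,760.00 + $16,280.00 + $39,776.31 = $101,263.81

$101,263.81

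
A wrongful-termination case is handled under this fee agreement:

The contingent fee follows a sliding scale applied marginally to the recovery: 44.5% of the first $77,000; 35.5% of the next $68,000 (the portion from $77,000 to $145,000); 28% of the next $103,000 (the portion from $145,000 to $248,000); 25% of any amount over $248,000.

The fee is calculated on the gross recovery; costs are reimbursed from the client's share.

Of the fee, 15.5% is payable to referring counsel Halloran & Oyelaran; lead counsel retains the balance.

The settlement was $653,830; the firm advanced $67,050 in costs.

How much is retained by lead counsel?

$159,453.61

Fee base is the gross recovery, $653,830; costs are reimbursed separately.
First $77,000 at 44.5% = $34,265.00
Next $68,000 at 35.5% = $24,140.00
Next $103,000 at 28% = $28,840.00
Remaining $405,830 at 25% = $101,457.50
Fee: $34,265.00 + $24,140.00 + $28,840.00 + $101,457.50 = $188,702.50
Referral share: 15.5% of $188,702.50 = $29,248.89; lead counsel retains $188,702.50 − $29,248.89 = $159,453.61.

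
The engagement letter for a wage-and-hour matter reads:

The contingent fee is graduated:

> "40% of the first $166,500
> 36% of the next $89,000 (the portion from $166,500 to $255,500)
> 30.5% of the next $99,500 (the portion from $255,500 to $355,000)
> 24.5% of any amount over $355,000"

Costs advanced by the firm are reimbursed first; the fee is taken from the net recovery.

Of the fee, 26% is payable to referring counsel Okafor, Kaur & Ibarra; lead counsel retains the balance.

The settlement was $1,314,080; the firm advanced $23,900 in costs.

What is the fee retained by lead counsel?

Fee base (net of costs): $1,314,080 − $23,900 = $1,290,180
First $166,500 at 40% = $66,600.00
Next $89,000 at 36% = $32,040.00
Next $99,500 at 30.5% = $30,347.50
Remaining $935,180 at 24.5% = $229,119.10
Fee: $66,600.00 + $32,040.00 + $30,347.50 + $229,119.10 = $358,106.60
Referral share: 26% of $358,106.60 = $93,107.72; lead counsel retains $358,106.60 − $93,107.72 = $264,998.88.

$264,998.88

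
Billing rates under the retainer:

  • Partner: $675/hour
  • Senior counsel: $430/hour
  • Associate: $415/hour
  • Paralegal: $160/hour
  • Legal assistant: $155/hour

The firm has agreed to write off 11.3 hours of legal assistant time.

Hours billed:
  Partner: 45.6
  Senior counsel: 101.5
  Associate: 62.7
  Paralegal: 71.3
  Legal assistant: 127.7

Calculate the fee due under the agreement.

$129,895.50

Partner: 45.6 × $675 = $30,780.00
Senior counsel: 101.5 × $430 = $43,645.00
Associate: 62.7 × $415 = $26,020.50
Paralegal: 71.3 × $160 = $11,408.00
Legal assistant: 127.7 × $155 = $19,793.50
Subtotal: $131,647.00
Write-off: 11.3 × $155 = $1,751.50
Total: $131,647.00 − $1,751.50 = $129,895.50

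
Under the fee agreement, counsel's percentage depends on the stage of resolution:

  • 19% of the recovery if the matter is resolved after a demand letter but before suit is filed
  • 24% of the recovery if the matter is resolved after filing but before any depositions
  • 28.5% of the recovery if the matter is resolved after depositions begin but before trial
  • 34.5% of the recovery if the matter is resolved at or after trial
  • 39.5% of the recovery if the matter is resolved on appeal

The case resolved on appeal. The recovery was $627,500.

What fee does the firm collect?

The matter resolved on appeal, so the 39.5% rate applies.
$627,500 × 39.5% = $247,862.50

$247,862.50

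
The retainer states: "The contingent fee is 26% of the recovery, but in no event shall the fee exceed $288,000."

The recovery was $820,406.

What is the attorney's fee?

26% of $820,406 = $213,305.56
That is under the $288,000 cap.

$213,305.56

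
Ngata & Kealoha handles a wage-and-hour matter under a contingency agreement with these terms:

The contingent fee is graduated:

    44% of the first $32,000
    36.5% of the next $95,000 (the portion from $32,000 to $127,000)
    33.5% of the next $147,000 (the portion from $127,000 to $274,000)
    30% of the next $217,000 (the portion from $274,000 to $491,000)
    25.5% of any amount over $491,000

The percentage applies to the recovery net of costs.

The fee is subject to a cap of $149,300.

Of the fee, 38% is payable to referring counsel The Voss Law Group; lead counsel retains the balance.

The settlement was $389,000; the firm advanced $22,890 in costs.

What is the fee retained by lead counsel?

$77,892.46

Fee base (net of costs): $389,000 − $22,890 = $366,110
First $32,000 at 44% = $14,080.00
Next $95,000 at 36.5% = $34,675.00
Next $147,000 at 33.5% = $49,245.00
Remaining $92,110 at 30% = $27,633.00
Fee: $14,080.00 + $34,675.00 + $49,245.00 + $27,633.00 = $125,633.00
$125,633.00 is under the $149,300 cap.
Referral share: 38% of $125,633.00 = $47,740.54; lead counsel retains $125,633.00 − $47,740.54 = $77,892.46.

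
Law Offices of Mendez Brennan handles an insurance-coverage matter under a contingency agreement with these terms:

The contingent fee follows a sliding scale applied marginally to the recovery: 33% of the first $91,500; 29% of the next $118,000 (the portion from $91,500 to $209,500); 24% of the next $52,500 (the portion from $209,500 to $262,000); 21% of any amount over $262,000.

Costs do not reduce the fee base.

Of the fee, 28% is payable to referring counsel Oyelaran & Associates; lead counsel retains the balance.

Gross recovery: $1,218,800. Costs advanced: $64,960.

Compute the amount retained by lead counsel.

$200,118.96

Fee base is the gross recovery, $1,218,800; costs are reimbursed separately.
First $91,500 at 33% = $30,195.00
Next $118,000 at 29% = $34,220.00
Next $52,500 at 24% = $12,600.00
Remaining $956,800 at 21% = $200,928.00
Fee: $30,195.00 + $34,220.00 + $12,600.00 + $200,928.00 = $277,943.00
Referral share: 28% of $277,943.00 = $77,824.04; lead counsel retains $277,943.00 − $77,824.04 = $200,118.96.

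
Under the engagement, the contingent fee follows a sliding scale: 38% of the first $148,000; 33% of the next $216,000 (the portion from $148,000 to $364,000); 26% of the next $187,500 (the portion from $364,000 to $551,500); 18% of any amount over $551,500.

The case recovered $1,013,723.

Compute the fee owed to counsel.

First $148,000 at 38% = $56,240.00
Next $216,000 at 33% = $71,280.00
Next $187,500 at 26% = $48,750.00
Remaining $462,223 at 18% = $83,200.14
Fee: $56,240.00 + $71,280.00 + $48,750.00 + $83,200.14 = $259,470.14

$259,470.14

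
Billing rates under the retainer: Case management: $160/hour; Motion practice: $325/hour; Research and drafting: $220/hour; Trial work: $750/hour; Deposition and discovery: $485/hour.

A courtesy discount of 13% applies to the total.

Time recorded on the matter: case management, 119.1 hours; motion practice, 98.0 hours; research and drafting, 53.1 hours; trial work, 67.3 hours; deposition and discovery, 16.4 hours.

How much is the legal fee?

$105,284.79

Case management: 119.1 × $160 = $19,056.00
Motion practice: 98.0 × $325 = $31,850.00
Research and drafting: 53.1 × $220 = $11,682.00
Trial work: 67.3 × $750 = $50,475.00
Deposition and discovery: 16.4 × $485 = $7,954.00
Subtotal: $121,017.00
Less 13% discount: −$15,732.21
Total: $121,017.00 − $15,732.21 = $105,284.79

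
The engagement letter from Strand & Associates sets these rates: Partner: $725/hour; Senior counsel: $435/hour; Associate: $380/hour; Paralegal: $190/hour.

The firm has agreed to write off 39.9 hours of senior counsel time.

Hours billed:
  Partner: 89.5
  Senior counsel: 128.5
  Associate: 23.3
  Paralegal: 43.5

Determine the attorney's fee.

$120,547.50

Partner: 89.5 × $725 = $64,887.50
Senior counsel: 128.5 × $435 = $55,897.50
Associate: 23.3 × $380 = $8,854.00
Paralegal: 43.5 × $190 = $8,265.00
Subtotal: $137,904.00
Write-off: 39.9 × $435 = $17,356.50
Total: $137,904.00 − $17,356.50 = $120,547.50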